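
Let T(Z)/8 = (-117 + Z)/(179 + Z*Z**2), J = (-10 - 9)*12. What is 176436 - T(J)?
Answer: 2091149992668/11852173 ≈ 1.7644e+5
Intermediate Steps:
J = -228 (J = -19*12 = -228)
T(Z) = 8*(-117 + Z)/(179 + Z**3) (T(Z) = 8*((-117 + Z)/(179 + Z*Z**2)) = 8*((-117 + Z)/(179 + Z**3)) = 8*(-117 + Z)/(179 + Z**3))
176436 - T(J) = 176436 - 8*(-117 - 228)/(179 + (-228)**3) = 176436 - 8*(-345)/(179 - 11852352) = 176436 - 8*(-345)/(-11852173) = 176436 - 8*(-1)*(-345)/11852173 = 176436 - 1*2760/11852173 = 176436 - 2760/11852173 = 2091149992668/11852173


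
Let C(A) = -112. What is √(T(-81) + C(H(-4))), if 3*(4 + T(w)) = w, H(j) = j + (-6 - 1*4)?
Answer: I*√143 ≈ 11.958*I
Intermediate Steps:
H(j) = -10 + j (H(j) = j + (-6 - 4) = j - 10 = -10 + j)
T(w) = -4 + w/3
√(T(-81) + C(H(-4))) = √((-4 + (⅓)*(-81)) - 112) = √((-4 - 27) - 112) = √(-31 - 112) = √(-143) = I*√143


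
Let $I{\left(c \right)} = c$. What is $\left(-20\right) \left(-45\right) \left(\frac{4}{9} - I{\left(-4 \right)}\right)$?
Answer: $4000$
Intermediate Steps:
$\left(-20\right) \left(-45\right) \left(\frac{4}{9} - I{\left(-4 \right)}\right) = \left(-20\right) \left(-45\right) \left(\frac{4}{9} - -4\right) = 900 \left(4 \cdot \frac{1}{9} + 4\right) = 900 \left(\frac{4}{9} + 4\right) = 900 \cdot \frac{40}{9} = 4000$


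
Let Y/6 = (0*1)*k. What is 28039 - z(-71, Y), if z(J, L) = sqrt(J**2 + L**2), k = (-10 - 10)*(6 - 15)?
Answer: 27968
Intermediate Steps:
k = 180 (k = -20*(-9) = 180)
Y = 0 (Y = 6*((0*1)*180) = 6*(0*180) = 6*0 = 0)
28039 - z(-71, Y) = 28039 - sqrt((-71)**2 + 0**2) = 28039 - sqrt(5041 + 0) = 28039 - sqrt(5041) = 28039 - 1*71 = 28039 - 71 = 27968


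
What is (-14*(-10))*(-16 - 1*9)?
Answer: -3500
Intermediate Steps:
(-14*(-10))*(-16 - 1*9) = 140*(-16 - 9) = 140*(-25) = -3500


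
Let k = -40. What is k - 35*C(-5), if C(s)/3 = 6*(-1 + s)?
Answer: 3740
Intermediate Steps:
C(s) = -18 + 18*s (C(s) = 3*(6*(-1 + s)) = 3*(-6 + 6*s) = -18 + 18*s)
k - 35*C(-5) = -40 - 35*(-18 + 18*(-5)) = -40 - 35*(-18 - 90) = -40 - 35*(-108) = -40 + 3780 = 3740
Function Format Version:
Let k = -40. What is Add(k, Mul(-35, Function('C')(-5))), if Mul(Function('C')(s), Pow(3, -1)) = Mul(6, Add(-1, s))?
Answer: 3740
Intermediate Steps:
Function('C')(s) = Add(-18, Mul(18, s)) (Function('C')(s) = Mul(3, Mul(6, Add(-1, s))) = Mul(3, Add(-6, Mul(6, s))) = Add(-18, Mul(18, s)))
Add(k, Mul(-35, Function('C')(-5))) = Add(-40, Mul(-35, Add(-18, Mul(18, -5)))) = Add(-40, Mul(-35, Add(-18, -90))) = Add(-40, Mul(-35, -108)) = Add(-40, 3780) = 3740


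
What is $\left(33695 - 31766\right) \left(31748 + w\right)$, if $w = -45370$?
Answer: $-26276838$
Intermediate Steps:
$\left(33695 - 31766\right) \left(31748 + w\right) = \left(33695 - 31766\right) \left(31748 - 45370\right) = 1929 \left(-13622\right) = -26276838$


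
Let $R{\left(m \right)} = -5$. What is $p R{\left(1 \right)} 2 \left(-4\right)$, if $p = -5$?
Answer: $-200$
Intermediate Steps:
$p R{\left(1 \right)} 2 \left(-4\right) = \left(-5\right) \left(-5\right) 2 \left(-4\right) = 25 \left(-8\right) = -200$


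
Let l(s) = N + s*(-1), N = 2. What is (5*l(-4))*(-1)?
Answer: -30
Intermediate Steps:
l(s) = 2 - s (l(s) = 2 + s*(-1) = 2 - s)
(5*l(-4))*(-1) = (5*(2 - 1*(-4)))*(-1) = (5*(2 + 4))*(-1) = (5*6)*(-1) = 30*(-1) = -30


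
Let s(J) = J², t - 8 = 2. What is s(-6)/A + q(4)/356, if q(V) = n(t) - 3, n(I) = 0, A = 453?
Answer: 3819/53756 ≈ 0.071043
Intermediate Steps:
t = 10 (t = 8 + 2 = 10)
q(V) = -3 (q(V) = 0 - 3 = -3)
s(-6)/A + q(4)/356 = (-6)²/453 - 3/356 = 36*(1/453) - 3*1/356 = 12/151 - 3/356 = 3819/53756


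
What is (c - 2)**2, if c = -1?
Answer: 9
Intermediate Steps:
(c - 2)**2 = (-1 - 2)**2 = (-3)**2 = 9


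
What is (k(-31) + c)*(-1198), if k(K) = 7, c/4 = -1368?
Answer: 6547070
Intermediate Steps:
c = -5472 (c = 4*(-1368) = -5472)
(k(-31) + c)*(-1198) = (7 - 5472)*(-1198) = -5465*(-1198) = 6547070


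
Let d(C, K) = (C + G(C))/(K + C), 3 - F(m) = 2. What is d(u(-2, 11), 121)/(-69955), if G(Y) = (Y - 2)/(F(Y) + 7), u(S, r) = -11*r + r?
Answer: 124/769505 ≈ 0.00016114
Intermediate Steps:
F(m) = 1 (F(m) = 3 - 1*2 = 3 - 2 = 1)
u(S, r) = -10*r
G(Y) = -¼ + Y/8 (G(Y) = (Y - 2)/(1 + 7) = (-2 + Y)/8 = (-2 + Y)*(⅛) = -¼ + Y/8)
d(C, K) = (-¼ + 9*C/8)/(C + K) (d(C, K) = (C + (-¼ + C/8))/(K + C) = (-¼ + 9*C/8)/(C + K))
d(u(-2, 11), 121)/(-69955) = ((-2 + 9*(-10*11))/(8*(-10*11 + 121)))/(-69955) = ((-2 + 9*(-110))/(8*(-110 + 121)))*(-1/69955) = ((⅛)*(-2 - 990)/11)*(-1/69955) = ((⅛)*(1/11)*(-992))*(-1/69955) = -124/11*(-1/69955) = 124/769505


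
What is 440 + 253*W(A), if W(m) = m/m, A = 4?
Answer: 693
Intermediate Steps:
W(m) = 1
440 + 253*W(A) = 440 + 253*1 = 440 + 253 = 693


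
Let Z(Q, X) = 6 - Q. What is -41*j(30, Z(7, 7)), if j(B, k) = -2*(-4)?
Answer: -328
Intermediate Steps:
j(B, k) = 8
-41*j(30, Z(7, 7)) = -41*8 = -328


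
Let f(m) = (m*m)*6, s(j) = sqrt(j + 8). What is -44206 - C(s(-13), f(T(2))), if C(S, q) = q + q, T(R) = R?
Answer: -44254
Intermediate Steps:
s(j) = sqrt(8 + j)
f(m) = 6*m**2 (f(m) = m**2*6 = 6*m**2)
C(S, q) = 2*q
-44206 - C(s(-13), f(T(2))) = -44206 - 2*6*2**2 = -44206 - 2*6*4 = -44206 - 2*24 = -44206 - 1*48 = -44206 - 48 = -44254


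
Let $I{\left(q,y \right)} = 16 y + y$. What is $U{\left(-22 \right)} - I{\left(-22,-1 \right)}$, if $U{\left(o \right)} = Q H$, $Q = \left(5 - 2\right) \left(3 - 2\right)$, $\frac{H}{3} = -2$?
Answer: $-1$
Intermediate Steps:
$H = -6$ ($H = 3 \left(-2\right) = -6$)
$I{\left(q,y \right)} = 17 y$
$Q = 3$ ($Q = 3 \cdot 1 = 3$)
$U{\left(o \right)} = -18$ ($U{\left(o \right)} = 3 \left(-6\right) = -18$)
$U{\left(-22 \right)} - I{\left(-22,-1 \right)} = -18 - 17 \left(-1\right) = -18 - -17 = -18 + 17 = -1$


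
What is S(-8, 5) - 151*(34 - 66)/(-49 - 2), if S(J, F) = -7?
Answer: -5189/51 ≈ -101.75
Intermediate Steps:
S(-8, 5) - 151*(34 - 66)/(-49 - 2) = -7 - 151*(34 - 66)/(-49 - 2) = -7 - (-4832)/(-51) = -7 - (-4832)*(-1)/51 = -7 - 151*32/51 = -7 - 4832/51 = -5189/51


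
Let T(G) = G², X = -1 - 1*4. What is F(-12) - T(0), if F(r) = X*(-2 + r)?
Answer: 70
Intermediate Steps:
X = -5 (X = -1 - 4 = -5)
F(r) = 10 - 5*r (F(r) = -5*(-2 + r) = 10 - 5*r)
F(-12) - T(0) = (10 - 5*(-12)) - 1*0² = (10 + 60) - 1*0 = 70 + 0 = 70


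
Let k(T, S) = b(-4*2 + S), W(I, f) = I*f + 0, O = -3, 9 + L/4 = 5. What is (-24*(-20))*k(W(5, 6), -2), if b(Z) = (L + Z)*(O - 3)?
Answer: 74880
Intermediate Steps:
L = -16 (L = -36 + 4*5 = -36 + 20 = -16)
W(I, f) = I*f
b(Z) = 96 - 6*Z (b(Z) = (-16 + Z)*(-3 - 3) = (-16 + Z)*(-6) = 96 - 6*Z)
k(T, S) = 144 - 6*S (k(T, S) = 96 - 6*(-4*2 + S) = 96 - 6*(-8 + S) = 96 + (48 - 6*S) = 144 - 6*S)
(-24*(-20))*k(W(5, 6), -2) = (-24*(-20))*(144 - 6*(-2)) = 480*(144 + 12) = 480*156 = 74880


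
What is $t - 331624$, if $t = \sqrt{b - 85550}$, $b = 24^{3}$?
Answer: $-331624 + i \sqrt{71726} \approx -3.3162 \cdot 10^{5} + 267.82 i$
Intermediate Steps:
$b = 13824$
$t = i \sqrt{71726}$ ($t = \sqrt{13824 - 85550} = \sqrt{-71726} = i \sqrt{71726} \approx 267.82 i$)
$t - 331624 = i \sqrt{71726} - 331624 = -331624 + i \sqrt{71726}$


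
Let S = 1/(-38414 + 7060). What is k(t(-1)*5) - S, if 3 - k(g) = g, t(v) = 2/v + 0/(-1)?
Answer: 407603/31354 ≈ 13.000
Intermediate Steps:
t(v) = 2/v (t(v) = 2/v + 0*(-1) = 2/v + 0 = 2/v)
S = -1/31354 (S = 1/(-31354) = -1/31354 ≈ -3.1894e-5)
k(g) = 3 - g
k(t(-1)*5) - S = (3 - 2/(-1)*5) - 1*(-1/31354) = (3 - 2*(-1)*5) + 1/31354 = (3 - (-2)*5) + 1/31354 = (3 - 1*(-10)) + 1/31354 = (3 + 10) + 1/31354 = 13 + 1/31354 = 407603/31354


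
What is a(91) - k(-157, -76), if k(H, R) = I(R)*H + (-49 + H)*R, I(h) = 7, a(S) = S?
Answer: -14466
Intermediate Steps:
k(H, R) = 7*H + R*(-49 + H) (k(H, R) = 7*H + (-49 + H)*R = 7*H + R*(-49 + H))
a(91) - k(-157, -76) = 91 - (-49*(-76) + 7*(-157) - 157*(-76)) = 91 - (3724 - 1099 + 11932) = 91 - 1*14557 = 91 - 14557 = -14466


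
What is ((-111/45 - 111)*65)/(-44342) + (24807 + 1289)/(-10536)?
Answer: -67465145/29199207 ≈ -2.3105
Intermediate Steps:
((-111/45 - 111)*65)/(-44342) + (24807 + 1289)/(-10536) = ((-111*1/45 - 111)*65)*(-1/44342) + 26096*(-1/10536) = ((-37/15 - 111)*65)*(-1/44342) - 3262/1317 = -1702/15*65*(-1/44342) - 3262/1317 = -22126/3*(-1/44342) - 3262/1317 = 11063/66513 - 3262/1317 = -67465145/29199207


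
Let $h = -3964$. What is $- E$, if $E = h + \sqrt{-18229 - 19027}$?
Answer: $3964 - 2 i \sqrt{9314} \approx 3964.0 - 193.02 i$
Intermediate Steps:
$E = -3964 + 2 i \sqrt{9314}$ ($E = -3964 + \sqrt{-18229 - 19027} = -3964 + \sqrt{-37256} = -3964 + 2 i \sqrt{9314} \approx -3964.0 + 193.02 i$)
$- E = - (-3964 + 2 i \sqrt{9314}) = 3964 - 2 i \sqrt{9314}$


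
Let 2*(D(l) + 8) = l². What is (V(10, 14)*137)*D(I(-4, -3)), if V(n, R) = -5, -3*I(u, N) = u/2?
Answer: 47950/9 ≈ 5327.8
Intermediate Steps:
I(u, N) = -u/6 (I(u, N) = -u/(3*2) = -u/6)
D(l) = -8 + l²/2
(V(10, 14)*137)*D(I(-4, -3)) = (-5*137)*(-8 + (-⅙*(-4))²/2) = -685*(-8 + (⅔)²/2) = -685*(-8 + (½)*(4/9)) = -685*(-8 + 2/9) = -685*(-70/9) = 47950/9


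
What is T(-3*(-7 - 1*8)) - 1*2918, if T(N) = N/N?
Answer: -2917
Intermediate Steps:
T(N) = 1
T(-3*(-7 - 1*8)) - 1*2918 = 1 - 1*2918 = 1 - 2918 = -2917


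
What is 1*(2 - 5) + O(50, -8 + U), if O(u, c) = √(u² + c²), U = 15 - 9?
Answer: -3 + 2*√626 ≈ 47.040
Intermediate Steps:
U = 6
O(u, c) = √(c² + u²)
1*(2 - 5) + O(50, -8 + U) = 1*(2 - 5) + √((-8 + 6)² + 50²) = 1*(-3) + √((-2)² + 2500) = -3 + √(4 + 2500) = -3 + √2504 = -3 + 2*√626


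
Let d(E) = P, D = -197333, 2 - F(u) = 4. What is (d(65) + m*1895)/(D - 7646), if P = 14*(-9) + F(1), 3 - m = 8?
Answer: 9603/204979 ≈ 0.046849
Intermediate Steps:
m = -5 (m = 3 - 1*8 = 3 - 8 = -5)
F(u) = -2 (F(u) = 2 - 1*4 = 2 - 4 = -2)
P = -128 (P = 14*(-9) - 2 = -126 - 2 = -128)
d(E) = -128
(d(65) + m*1895)/(D - 7646) = (-128 - 5*1895)/(-197333 - 7646) = (-128 - 9475)/(-204979) = -9603*(-1/204979) = 9603/204979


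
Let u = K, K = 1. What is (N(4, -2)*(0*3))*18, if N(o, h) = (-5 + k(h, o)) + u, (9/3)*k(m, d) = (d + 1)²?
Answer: 0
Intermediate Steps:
k(m, d) = (1 + d)²/3 (k(m, d) = (d + 1)²/3 = (1 + d)²/3)
u = 1
N(o, h) = -4 + (1 + o)²/3 (N(o, h) = (-5 + (1 + o)²/3) + 1 = -4 + (1 + o)²/3)
(N(4, -2)*(0*3))*18 = ((-4 + (1 + 4)²/3)*(0*3))*18 = ((-4 + (⅓)*5²)*0)*18 = ((-4 + (⅓)*25)*0)*18 = ((-4 + 25/3)*0)*18 = ((13/3)*0)*18 = 0*18 = 0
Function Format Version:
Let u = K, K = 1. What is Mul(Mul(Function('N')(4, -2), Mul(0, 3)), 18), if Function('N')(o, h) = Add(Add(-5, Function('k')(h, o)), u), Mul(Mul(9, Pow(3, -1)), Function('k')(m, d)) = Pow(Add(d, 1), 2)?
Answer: 0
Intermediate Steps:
Function('k')(m, d) = Mul(Rational(1, 3), Pow(Add(1, d), 2)) (Function('k')(m, d) = Mul(Rational(1, 3), Pow(Add(d, 1), 2)) = Mul(Rational(1, 3), Pow(Add(1, d), 2)))
u = 1
Function('N')(o, h) = Add(-4, Mul(Rational(1, 3), Pow(Add(1, o), 2))) (Function('N')(o, h) = Add(Add(-5, Mul(Rational(1, 3), Pow(Add(1, o), 2))), 1) = Add(-4, Mul(Rational(1, 3), Pow(Add(1, o), 2))))
Mul(Mul(Function('N')(4, -2), Mul(0, 3)), 18) = Mul(Mul(Add(-4, Mul(Rational(1, 3), Pow(Add(1, 4), 2))), Mul(0, 3)), 18) = Mul(Mul(Add(-4, Mul(Rational(1, 3), Pow(5, 2))), 0), 18) = Mul(Mul(Add(-4, Mul(Rational(1, 3), 25)), 0), 18) = Mul(Mul(Add(-4, Rational(25, 3)), 0), 18) = Mul(Mul(Rational(13, 3), 0), 18) = Mul(0, 18) = 0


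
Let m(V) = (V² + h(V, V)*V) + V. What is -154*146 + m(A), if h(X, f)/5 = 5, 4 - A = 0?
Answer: -22364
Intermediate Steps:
A = 4 (A = 4 - 1*0 = 4 + 0 = 4)
h(X, f) = 25 (h(X, f) = 5*5 = 25)
m(V) = V² + 26*V (m(V) = (V² + 25*V) + V = V² + 26*V)
-154*146 + m(A) = -154*146 + 4*(26 + 4) = -22484 + 4*30 = -22484 + 120 = -22364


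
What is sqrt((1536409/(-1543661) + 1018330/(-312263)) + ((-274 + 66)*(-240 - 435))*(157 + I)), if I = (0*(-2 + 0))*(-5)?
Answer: sqrt(104523878372919274833123316421)/68861173549 ≈ 4695.0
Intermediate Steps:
I = 0 (I = (0*(-2))*(-5) = 0*(-5) = 0)
sqrt((1536409/(-1543661) + 1018330/(-312263)) + ((-274 + 66)*(-240 - 435))*(157 + I)) = sqrt((1536409/(-1543661) + 1018330/(-312263)) + ((-274 + 66)*(-240 - 435))*(157 + 0)) = sqrt((1536409*(-1/1543661) + 1018330*(-1/312263)) - 208*(-675)*157) = sqrt((-219487/220523 - 1018330/312263) + 140400*157) = sqrt(-293102855671/68861173549 + 22042800) = sqrt(1517892783203041529/68861173549) = sqrt(104523878372919274833123316421)/68861173549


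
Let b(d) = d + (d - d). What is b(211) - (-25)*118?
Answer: 3161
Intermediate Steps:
b(d) = d (b(d) = d + 0 = d)
b(211) - (-25)*118 = 211 - (-25)*118 = 211 - 1*(-2950) = 211 + 2950 = 3161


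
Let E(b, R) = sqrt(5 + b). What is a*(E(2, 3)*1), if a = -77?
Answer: -77*sqrt(7) ≈ -203.72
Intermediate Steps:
a*(E(2, 3)*1) = -77*sqrt(5 + 2) = -77*sqrt(7)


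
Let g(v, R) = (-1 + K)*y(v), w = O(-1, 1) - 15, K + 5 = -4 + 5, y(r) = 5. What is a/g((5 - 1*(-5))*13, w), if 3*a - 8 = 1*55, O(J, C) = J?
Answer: -21/25 ≈ -0.84000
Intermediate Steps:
K = -4 (K = -5 + (-4 + 5) = -5 + 1 = -4)
w = -16 (w = -1 - 15 = -16)
g(v, R) = -25 (g(v, R) = (-1 - 4)*5 = -5*5 = -25)
a = 21 (a = 8/3 + (1*55)/3 = 8/3 + (1/3)*55 = 8/3 + 55/3 = 21)
a/g((5 - 1*(-5))*13, w) = 21/(-25) = 21*(-1/25) = -21/25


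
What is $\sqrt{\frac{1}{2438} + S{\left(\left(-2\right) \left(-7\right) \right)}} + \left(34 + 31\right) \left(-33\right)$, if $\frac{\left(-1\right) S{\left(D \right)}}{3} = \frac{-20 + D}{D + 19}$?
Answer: $-2145 + \frac{\sqrt{392588702}}{26818} \approx -2144.3$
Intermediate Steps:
$S{\left(D \right)} = - \frac{3 \left(-20 + D\right)}{19 + D}$ ($S{\left(D \right)} = - 3 \frac{-20 + D}{D + 19} = - 3 \frac{-20 + D}{19 + D} = - \frac{3 \left(-20 + D\right)}{19 + D}$)
$\sqrt{\frac{1}{2438} + S{\left(\left(-2\right) \left(-7\right) \right)}} + \left(34 + 31\right) \left(-33\right) = \sqrt{\frac{1}{2438} + \frac{3 \left(20 - \left(-2\right) \left(-7\right)\right)}{19 - -14}} + \left(34 + 31\right) \left(-33\right) = \sqrt{\frac{1}{2438} + \frac{3 \left(20 - 14\right)}{19 + 14}} + 65 \left(-33\right) = \sqrt{\frac{1}{2438} + \frac{3 \left(20 - 14\right)}{33}} - 2145 = \sqrt{\frac{1}{2438} + 3 \cdot \frac{1}{33} \cdot 6} - 2145 = \sqrt{\frac{1}{2438} + \frac{6}{11}} - 2145 = \sqrt{\frac{14639}{26818}} - 2145 = \frac{\sqrt{392588702}}{26818} - 2145 = -2145 + \frac{\sqrt{392588702}}{26818}$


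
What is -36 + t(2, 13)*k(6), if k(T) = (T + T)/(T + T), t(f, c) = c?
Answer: -23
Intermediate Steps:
k(T) = 1 (k(T) = (2*T)/((2*T)) = (2*T)*(1/(2*T)) = 1)
-36 + t(2, 13)*k(6) = -36 + 13*1 = -36 + 13 = -23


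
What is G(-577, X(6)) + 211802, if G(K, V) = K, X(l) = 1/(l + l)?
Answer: 211225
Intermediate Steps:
X(l) = 1/(2*l)
G(-577, X(6)) + 211802 = -577 + 211802 = 211225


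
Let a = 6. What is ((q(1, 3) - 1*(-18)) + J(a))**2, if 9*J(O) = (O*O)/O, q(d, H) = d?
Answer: 3481/9 ≈ 386.78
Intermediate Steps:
J(O) = O/9 (J(O) = ((O*O)/O)/9 = (O**2/O)/9 = O/9)
((q(1, 3) - 1*(-18)) + J(a))**2 = ((1 - 1*(-18)) + (1/9)*6)**2 = ((1 + 18) + 2/3)**2 = (19 + 2/3)**2 = (59/3)**2 = 3481/9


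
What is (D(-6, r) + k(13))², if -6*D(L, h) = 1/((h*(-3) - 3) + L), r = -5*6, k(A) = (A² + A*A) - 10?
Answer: 25410591649/236196 ≈ 1.0758e+5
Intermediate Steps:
k(A) = -10 + 2*A² (k(A) = (A² + A²) - 10 = 2*A² - 10 = -10 + 2*A²)
r = -30
D(L, h) = -1/(6*(-3 + L - 3*h)) (D(L, h) = -1/(6*((h*(-3) - 3) + L)) = -1/(6*((-3*h - 3) + L)) = -1/(6*((-3 - 3*h) + L)) = -1/(6*(-3 + L - 3*h)))
(D(-6, r) + k(13))² = (1/(6*(3 - 1*(-6) + 3*(-30))) + (-10 + 2*13²))² = (1/(6*(3 + 6 - 90)) + (-10 + 2*169))² = ((⅙)/(-81) + (-10 + 338))² = ((⅙)*(-1/81) + 328)² = (-1/486 + 328)² = (159407/486)² = 25410591649/236196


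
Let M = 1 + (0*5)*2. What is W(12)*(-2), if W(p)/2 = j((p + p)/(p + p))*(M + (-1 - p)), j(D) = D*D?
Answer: 48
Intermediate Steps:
j(D) = D**2
M = 1 (M = 1 + 0*2 = 1 + 0 = 1)
W(p) = -2*p (W(p) = 2*(((p + p)/(p + p))**2*(1 + (-1 - p))) = 2*(((2*p)/((2*p)))**2*(-p)) = 2*(((2*p)*(1/(2*p)))**2*(-p)) = 2*(1**2*(-p)) = 2*(1*(-p)) = 2*(-p) = -2*p)
W(12)*(-2) = -2*12*(-2) = -24*(-2) = 48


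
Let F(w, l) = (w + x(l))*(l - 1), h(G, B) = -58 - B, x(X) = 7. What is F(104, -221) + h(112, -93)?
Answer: -24607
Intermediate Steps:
F(w, l) = (-1 + l)*(7 + w) (F(w, l) = (w + 7)*(l - 1) = (7 + w)*(-1 + l) = (-1 + l)*(7 + w))
F(104, -221) + h(112, -93) = (-7 - 1*104 + 7*(-221) - 221*104) + (-58 - 1*(-93)) = (-7 - 104 - 1547 - 22984) + (-58 + 93) = -24642 + 35 = -24607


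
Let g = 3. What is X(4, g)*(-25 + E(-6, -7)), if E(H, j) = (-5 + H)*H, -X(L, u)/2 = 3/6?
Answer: -41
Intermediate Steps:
X(L, u) = -1 (X(L, u) = -6/6 = -2*½ = -1)
E(H, j) = H*(-5 + H)
X(4, g)*(-25 + E(-6, -7)) = -(-25 - 6*(-5 - 6)) = -(-25 - 6*(-11)) = -(-25 + 66) = -1*41 = -41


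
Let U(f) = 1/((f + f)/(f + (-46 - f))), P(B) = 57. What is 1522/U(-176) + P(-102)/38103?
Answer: 3402242709/292123 ≈ 11647.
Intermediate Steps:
U(f) = -23/f (U(f) = 1/((2*f)/(-46)) = 1/((2*f)*(-1/46)) = 1/(-f/23) = -23/f)
1522/U(-176) + P(-102)/38103 = 1522/((-23/(-176))) + 57/38103 = 1522/((-23*(-1/176))) + 57*(1/38103) = 1522/(23/176) + 19/12701 = 1522*(176/23) + 19/12701 = 267872/23 + 19/12701 = 3402242709/292123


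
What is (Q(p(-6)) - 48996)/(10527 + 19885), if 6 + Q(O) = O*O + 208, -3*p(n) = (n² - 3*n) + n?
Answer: -24269/15206 ≈ -1.5960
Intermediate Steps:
p(n) = -n²/3 + 2*n/3 (p(n) = -((n² - 3*n) + n)/3 = -(n² - 2*n)/3 = -n²/3 + 2*n/3)
Q(O) = 202 + O² (Q(O) = -6 + (O*O + 208) = -6 + (O² + 208) = -6 + (208 + O²) = 202 + O²)
(Q(p(-6)) - 48996)/(10527 + 19885) = ((202 + ((⅓)*(-6)*(2 - 1*(-6)))²) - 48996)/(10527 + 19885) = ((202 + ((⅓)*(-6)*(2 + 6))²) - 48996)/30412 = ((202 + ((⅓)*(-6)*8)²) - 48996)*(1/30412) = ((202 + (-16)²) - 48996)*(1/30412) = ((202 + 256) - 48996)*(1/30412) = (458 - 48996)*(1/30412) = -48538*1/30412 = -24269/15206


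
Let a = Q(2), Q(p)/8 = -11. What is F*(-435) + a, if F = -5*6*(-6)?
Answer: -78388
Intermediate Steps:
F = 180 (F = -30*(-6) = 180)
Q(p) = -88 (Q(p) = 8*(-11) = -88)
a = -88
F*(-435) + a = 180*(-435) - 88 = -78300 - 88 = -78388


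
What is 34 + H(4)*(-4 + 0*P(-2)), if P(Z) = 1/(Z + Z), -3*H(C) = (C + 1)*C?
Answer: 182/3 ≈ 60.667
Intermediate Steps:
H(C) = -C*(1 + C)/3 (H(C) = -(C + 1)*C/3 = -(1 + C)*C/3 = -C*(1 + C)/3)
P(Z) = 1/(2*Z)
34 + H(4)*(-4 + 0*P(-2)) = 34 + (-⅓*4*(1 + 4))*(-4 + 0*((½)/(-2))) = 34 + (-⅓*4*5)*(-4 + 0*((½)*(-½))) = 34 - 20*(-4 + 0*(-¼))/3 = 34 - 20*(-4 + 0)/3 = 34 - 20/3*(-4) = 34 + 80/3 = 182/3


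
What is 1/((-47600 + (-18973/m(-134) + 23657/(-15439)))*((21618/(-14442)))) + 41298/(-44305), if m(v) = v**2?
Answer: -1963568607879042995126/2106572158172696459685 ≈ -0.93212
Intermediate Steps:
1/((-47600 + (-18973/m(-134) + 23657/(-15439)))*((21618/(-14442)))) + 41298/(-44305) = 1/((-47600 + (-18973/((-134)**2) + 23657/(-15439)))*((21618/(-14442)))) + 41298/(-44305) = 1/((-47600 + (-18973/17956 + 23657*(-1/15439)))*((21618*(-1/14442)))) + 41298*(-1/44305) = 1/((-47600 + (-18973*1/17956 - 23657/15439))*(-3603/2407)) - 41298/44305 = -2407/3603/(-47600 + (-18973/17956 - 23657/15439)) - 41298/44305 = -2407/3603/(-47600 - 717709239/277222684) - 41298/44305 = -2407/3603/(-13196517467639/277222684) - 41298/44305 = -277222684/13196517467639*(-2407/3603) - 41298/44305 = 667275000388/47547052435903317 - 41298/44305 = -1963568607879042995126/2106572158172696459685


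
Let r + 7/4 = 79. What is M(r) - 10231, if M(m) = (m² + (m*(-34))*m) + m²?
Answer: -201193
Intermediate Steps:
r = 309/4 (r = -7/4 + 79 = 309/4 ≈ 77.250)
M(m) = -32*m² (M(m) = (m² + (-34*m)*m) + m² = (m² - 34*m²) + m² = -33*m² + m² = -32*m²)
M(r) - 10231 = -32*(309/4)² - 10231 = -32*95481/16 - 10231 = -190962 - 10231 = -201193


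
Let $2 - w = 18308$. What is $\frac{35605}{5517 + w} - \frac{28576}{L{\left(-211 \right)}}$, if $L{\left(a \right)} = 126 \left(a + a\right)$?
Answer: $- \frac{6062423}{2698479} \approx -2.2466$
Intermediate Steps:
$L{\left(a \right)} = 252 a$ ($L{\left(a \right)} = 126 \cdot 2 a = 252 a$)
$w = -18306$ ($w = 2 - 18308 = -18306$)
$\frac{35605}{5517 + w} - \frac{28576}{L{\left(-211 \right)}} = \frac{35605}{5517 - 18306} - \frac{28576}{252 \left(-211\right)} = \frac{35605}{-12789} - \frac{28576}{-53172} = 35605 \left(- \frac{1}{12789}\right) - - \frac{7144}{13293} = - \frac{35605}{12789} + \frac{7144}{13293} = - \frac{6062423}{2698479}$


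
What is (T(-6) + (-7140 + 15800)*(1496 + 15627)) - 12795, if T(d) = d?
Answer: 148272379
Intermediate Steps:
(T(-6) + (-7140 + 15800)*(1496 + 15627)) - 12795 = (-6 + (-7140 + 15800)*(1496 + 15627)) - 12795 = (-6 + 8660*17123) - 12795 = (-6 + 148285180) - 12795 = 148285174 - 12795 = 148272379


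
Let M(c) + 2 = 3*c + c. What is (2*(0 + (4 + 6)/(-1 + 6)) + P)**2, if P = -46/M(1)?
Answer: 361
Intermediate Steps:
M(c) = -2 + 4*c (M(c) = -2 + (3*c + c) = -2 + 4*c)
P = -23 (P = -46/(-2 + 4*1) = -46/(-2 + 4) = -46/2 = -46*1/2 = -23)
(2*(0 + (4 + 6)/(-1 + 6)) + P)**2 = (2*(0 + (4 + 6)/(-1 + 6)) - 23)**2 = (2*(0 + 10/5) - 23)**2 = (2*(0 + 10*(1/5)) - 23)**2 = (2*(0 + 2) - 23)**2 = (2*2 - 23)**2 = (4 - 23)**2 = (-19)**2 = 361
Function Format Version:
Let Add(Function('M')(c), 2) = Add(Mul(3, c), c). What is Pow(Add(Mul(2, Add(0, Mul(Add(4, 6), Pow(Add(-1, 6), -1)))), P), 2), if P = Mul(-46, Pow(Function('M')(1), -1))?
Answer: 361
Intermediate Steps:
Function('M')(c) = Add(-2, Mul(4, c)) (Function('M')(c) = Add(-2, Add(Mul(3, c), c)) = Add(-2, Mul(4, c)))
P = -23 (P = Mul(-46, Pow(Add(-2, Mul(4, 1)), -1)) = Mul(-46, Pow(Add(-2, 4), -1)) = Mul(-46, Pow(2, -1)) = Mul(-46, Rational(1, 2)) = -23)
Pow(Add(Mul(2, Add(0, Mul(Add(4, 6), Pow(Add(-1, 6), -1)))), P), 2) = Pow(Add(Mul(2, Add(0, Mul(Add(4, 6), Pow(Add(-1, 6), -1)))), -23), 2) = Pow(Add(Mul(2, Add(0, Mul(10, Pow(5, -1)))), -23), 2) = Pow(Add(Mul(2, Add(0, Mul(10, Rational(1, 5)))), -23), 2) = Pow(Add(Mul(2, Add(0, 2)), -23), 2) = Pow(Add(Mul(2, 2), -23), 2) = Pow(Add(4, -23), 2) = Pow(-19, 2) = 361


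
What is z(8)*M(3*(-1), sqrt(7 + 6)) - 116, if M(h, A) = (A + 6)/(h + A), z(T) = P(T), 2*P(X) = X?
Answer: -85 + 9*sqrt(13) ≈ -52.550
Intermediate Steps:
P(X) = X/2
z(T) = T/2
M(h, A) = (6 + A)/(A + h)
z(8)*M(3*(-1), sqrt(7 + 6)) - 116 = ((1/2)*8)*((6 + sqrt(7 + 6))/(sqrt(7 + 6) + 3*(-1))) - 116 = 4*((6 + sqrt(13))/(sqrt(13) - 3)) - 116 = 4*((6 + sqrt(13))/(-3 + sqrt(13))) - 116 = 4*(6 + sqrt(13))/(-3 + sqrt(13)) - 116 = -116 + 4*(6 + sqrt(13))/(-3 + sqrt(13))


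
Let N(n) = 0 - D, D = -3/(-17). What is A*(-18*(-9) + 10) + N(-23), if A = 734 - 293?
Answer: 1289481/17 ≈ 75852.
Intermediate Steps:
D = 3/17 (D = -3*(-1/17) = 3/17 ≈ 0.17647)
N(n) = -3/17 (N(n) = 0 - 1*3/17 = 0 - 3/17 = -3/17)
A = 441
A*(-18*(-9) + 10) + N(-23) = 441*(-18*(-9) + 10) - 3/17 = 441*(162 + 10) - 3/17 = 441*172 - 3/17 = 75852 - 3/17 = 1289481/17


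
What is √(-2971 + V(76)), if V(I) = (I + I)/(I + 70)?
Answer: I*√15826911/73 ≈ 54.497*I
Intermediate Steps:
V(I) = 2*I/(70 + I) (V(I) = (2*I)/(70 + I) = 2*I/(70 + I))
√(-2971 + V(76)) = √(-2971 + 2*76/(70 + 76)) = √(-2971 + 2*76/146) = √(-2971 + 2*76*(1/146)) = √(-2971 + 76/73) = √(-216807/73) = I*√15826911/73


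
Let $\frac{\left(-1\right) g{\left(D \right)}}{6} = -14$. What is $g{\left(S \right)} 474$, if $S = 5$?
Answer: $39816$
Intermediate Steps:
$g{\left(D \right)} = 84$ ($g{\left(D \right)} = \left(-6\right) \left(-14\right) = 84$)
$g{\left(S \right)} 474 = 84 \cdot 474 = 39816$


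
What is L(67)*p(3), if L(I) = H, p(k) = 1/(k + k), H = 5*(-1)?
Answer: -⅚ ≈ -0.83333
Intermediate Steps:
H = -5
p(k) = 1/(2*k)
L(I) = -5
L(67)*p(3) = -5/(2*3) = -5*⅙ = -⅚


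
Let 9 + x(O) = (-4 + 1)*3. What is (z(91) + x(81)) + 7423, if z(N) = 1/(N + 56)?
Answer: 1088536/147 ≈ 7405.0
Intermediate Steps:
z(N) = 1/(56 + N)
x(O) = -18 (x(O) = -9 + (-4 + 1)*3 = -9 - 3*3 = -9 - 9 = -18)
(z(91) + x(81)) + 7423 = (1/(56 + 91) - 18) + 7423 = (1/147 - 18) + 7423 = -2645/147 + 7423 = 1088536/147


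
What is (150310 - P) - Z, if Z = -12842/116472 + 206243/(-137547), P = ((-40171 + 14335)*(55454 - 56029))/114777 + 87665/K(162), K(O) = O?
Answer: 164370084887354365/1098429204132 ≈ 1.4964e+5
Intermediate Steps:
P = 153932705/229554 (P = ((-40171 + 14335)*(55454 - 56029))/114777 + 87665/162 = -25836*(-575)*(1/114777) + 87665*(1/162) = 14855700*(1/114777) + 87665/162 = 4951900/38259 + 87665/162 = 153932705/229554 ≈ 670.57)
Z = -138644695/86131044 (Z = -12842*1/116472 + 206243*(-1/137547) = -6421/58236 - 6653/4437 = -138644695/86131044 ≈ -1.6097)
(150310 - P) - Z = (150310 - 1*153932705/229554) - 1*(-138644695/86131044) = (150310 - 153932705/229554) + 138644695/86131044 = 34350329035/229554 + 138644695/86131044 = 164370084887354365/1098429204132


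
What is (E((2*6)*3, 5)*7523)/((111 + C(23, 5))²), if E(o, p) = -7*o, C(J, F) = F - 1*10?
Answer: -473949/2809 ≈ -168.73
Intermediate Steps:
C(J, F) = -10 + F (C(J, F) = F - 10 = -10 + F)
(E((2*6)*3, 5)*7523)/((111 + C(23, 5))²) = (-7*2*6*3*7523)/((111 + (-10 + 5))²) = (-84*3*7523)/((111 - 5)²) = (-7*36*7523)/(106²) = -252*7523/11236 = -1895796*1/11236 = -473949/2809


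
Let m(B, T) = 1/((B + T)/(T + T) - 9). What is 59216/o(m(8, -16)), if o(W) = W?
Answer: -518140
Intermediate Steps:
m(B, T) = 1/(-9 + (B + T)/(2*T)) (m(B, T) = 1/((B + T)/((2*T)) - 9) = 1/((B + T)*(1/(2*T)) - 9) = 1/((B + T)/(2*T) - 9) = 1/(-9 + (B + T)/(2*T)))
59216/o(m(8, -16)) = 59216/((2*(-16)/(8 - 17*(-16)))) = 59216/((2*(-16)/(8 + 272))) = 59216/((2*(-16)/280)) = 59216/((2*(-16)*(1/280))) = 59216/(-4/35) = 59216*(-35/4) = -518140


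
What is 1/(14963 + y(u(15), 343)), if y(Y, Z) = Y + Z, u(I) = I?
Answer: 1/15321 ≈ 6.5270e-5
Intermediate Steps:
1/(14963 + y(u(15), 343)) = 1/(14963 + (15 + 343)) = 1/(14963 + 358) = 1/15321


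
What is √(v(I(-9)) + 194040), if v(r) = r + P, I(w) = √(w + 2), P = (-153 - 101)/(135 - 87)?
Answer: √(27940998 + 144*I*√7)/12 ≈ 440.49 + 0.0030032*I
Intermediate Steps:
P = -127/24 (P = -254/48 = -254*1/48 = -127/24 ≈ -5.2917)
I(w) = √(2 + w)
v(r) = -127/24 + r (v(r) = r - 127/24 = -127/24 + r)
√(v(I(-9)) + 194040) = √((-127/24 + √(2 - 9)) + 194040) = √((-127/24 + √(-7)) + 194040) = √((-127/24 + I*√7) + 194040) = √(4656833/24 + I*√7)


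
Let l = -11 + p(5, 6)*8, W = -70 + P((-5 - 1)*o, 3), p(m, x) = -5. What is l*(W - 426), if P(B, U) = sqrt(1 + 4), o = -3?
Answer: 25296 - 51*sqrt(5) ≈ 25182.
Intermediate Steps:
P(B, U) = sqrt(5)
W = -70 + sqrt(5) ≈ -67.764
l = -51 (l = -11 - 5*8 = -11 - 40 = -51)
l*(W - 426) = -51*((-70 + sqrt(5)) - 426) = -51*(-496 + sqrt(5)) = 25296 - 51*sqrt(5)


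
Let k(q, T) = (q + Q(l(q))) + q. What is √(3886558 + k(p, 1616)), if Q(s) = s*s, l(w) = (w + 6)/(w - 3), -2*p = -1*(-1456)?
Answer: √2076047511106/731 ≈ 1971.1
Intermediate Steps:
p = -728 (p = -(-1)*(-1456)/2 = -½*1456 = -728)
l(w) = (6 + w)/(-3 + w)
Q(s) = s²
k(q, T) = 2*q + (6 + q)²/(-3 + q)² (k(q, T) = (q + ((6 + q)/(-3 + q))²) + q = (q + (6 + q)²/(-3 + q)²) + q = 2*q + (6 + q)²/(-3 + q)²)
√(3886558 + k(p, 1616)) = √(3886558 + (2*(-728) + (6 - 728)²/(-3 - 728)²)) = √(3886558 + (-1456 + (-722)²/(-731)²)) = √(3886558 + (-1456 + (1/534361)*521284)) = √(3886558 + (-1456 + 521284/534361)) = √(3886558 - 777508332/534361) = √(2076047511106/534361) = √2076047511106/731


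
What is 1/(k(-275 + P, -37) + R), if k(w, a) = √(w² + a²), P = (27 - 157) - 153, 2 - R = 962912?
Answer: -962910/927195355367 - √312733/927195355367 ≈ -1.0391e-6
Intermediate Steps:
R = -962910 (R = 2 - 1*962912 = 2 - 962912 = -962910)
P = -283 (P = -130 - 153 = -283)
k(w, a) = √(a² + w²)
1/(k(-275 + P, -37) + R) = 1/(√((-37)² + (-275 - 283)²) - 962910) = 1/(√(1369 + (-558)²) - 962910) = 1/(√(1369 + 311364) - 962910) = 1/(√312733 - 962910) = 1/(-962910 + √312733)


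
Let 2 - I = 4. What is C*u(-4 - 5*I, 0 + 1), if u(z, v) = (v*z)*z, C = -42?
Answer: -1512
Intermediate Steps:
I = -2 (I = 2 - 1*4 = 2 - 4 = -2)
u(z, v) = v*z²
C*u(-4 - 5*I, 0 + 1) = -42*(0 + 1)*(-4 - 5*(-2))² = -42*(-4 + 10)² = -42*6² = -42*36 = -1512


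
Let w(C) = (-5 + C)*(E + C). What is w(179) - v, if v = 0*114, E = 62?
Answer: 41934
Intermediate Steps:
w(C) = (-5 + C)*(62 + C)
v = 0
w(179) - v = (-310 + 179**2 + 57*179) - 1*0 = (-310 + 32041 + 10203) + 0 = 41934 + 0 = 41934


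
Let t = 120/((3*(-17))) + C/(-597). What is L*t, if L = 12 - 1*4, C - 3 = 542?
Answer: -265160/10149 ≈ -26.127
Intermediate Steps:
C = 545 (C = 3 + 542 = 545)
t = -33145/10149 (t = 120/((3*(-17))) + 545/(-597) = 120/(-51) + 545*(-1/597) = 120*(-1/51) - 545/597 = -40/17 - 545/597 = -33145/10149 ≈ -3.2658)
L = 8 (L = 12 - 4 = 8)
L*t = 8*(-33145/10149) = -265160/10149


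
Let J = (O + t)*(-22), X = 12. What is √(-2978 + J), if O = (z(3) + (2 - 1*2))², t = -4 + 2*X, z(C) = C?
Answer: 4*I*√226 ≈ 60.133*I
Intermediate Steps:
t = 20 (t = -4 + 2*12 = -4 + 24 = 20)
O = 9 (O = (3 + (2 - 1*2))² = (3 + (2 - 2))² = (3 + 0)² = 3² = 9)
J = -638 (J = (9 + 20)*(-22) = 29*(-22) = -638)
√(-2978 + J) = √(-2978 - 638) = √(-3616) = 4*I*√226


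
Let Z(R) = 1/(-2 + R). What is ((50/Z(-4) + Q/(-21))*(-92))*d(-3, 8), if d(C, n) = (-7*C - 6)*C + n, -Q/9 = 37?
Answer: -6770556/7 ≈ -9.6722e+5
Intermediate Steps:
Q = -333 (Q = -9*37 = -333)
d(C, n) = n + C*(-6 - 7*C) (d(C, n) = (-6 - 7*C)*C + n = C*(-6 - 7*C) + n = n + C*(-6 - 7*C))
((50/Z(-4) + Q/(-21))*(-92))*d(-3, 8) = ((50/(1/(-2 - 4)) - 333/(-21))*(-92))*(8 - 7*(-3)² - 6*(-3)) = ((50/(1/(-6)) - 333*(-1/21))*(-92))*(8 - 7*9 + 18) = ((50/(-⅙) + 111/7)*(-92))*(8 - 63 + 18) = ((50*(-6) + 111/7)*(-92))*(-37) = ((-300 + 111/7)*(-92))*(-37) = -1989/7*(-92)*(-37) = (182988/7)*(-37) = -6770556/7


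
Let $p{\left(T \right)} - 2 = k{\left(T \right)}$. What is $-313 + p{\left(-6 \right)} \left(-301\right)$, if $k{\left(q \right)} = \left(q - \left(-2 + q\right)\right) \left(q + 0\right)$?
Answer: $2697$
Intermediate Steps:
$k{\left(q \right)} = 2 q$
$p{\left(T \right)} = 2 + 2 T$
$-313 + p{\left(-6 \right)} \left(-301\right) = -313 + \left(2 + 2 \left(-6\right)\right) \left(-301\right) = -313 + \left(2 - 12\right) \left(-301\right) = -313 - -3010 = -313 + 3010 = 2697$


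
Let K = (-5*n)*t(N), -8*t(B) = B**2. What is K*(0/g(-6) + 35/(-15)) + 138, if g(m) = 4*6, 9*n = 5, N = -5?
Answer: 25433/216 ≈ 117.75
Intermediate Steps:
n = 5/9 (n = (1/9)*5 = 5/9 ≈ 0.55556)
g(m) = 24
t(B) = -B**2/8
K = 625/72 (K = (-5*5/9)*(-1/8*(-5)**2) = -(-25)*25/72 = -25/9*(-25/8) = 625/72 ≈ 8.6806)
K*(0/g(-6) + 35/(-15)) + 138 = 625*(0/24 + 35/(-15))/72 + 138 = 625*(0*(1/24) + 35*(-1/15))/72 + 138 = 625*(0 - 7/3)/72 + 138 = (625/72)*(-7/3) + 138 = -4375/216 + 138 = 25433/216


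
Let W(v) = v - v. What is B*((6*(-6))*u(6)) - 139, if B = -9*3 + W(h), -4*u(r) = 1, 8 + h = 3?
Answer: -382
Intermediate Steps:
h = -5 (h = -8 + 3 = -5)
u(r) = -¼ (u(r) = -¼*1 = -¼)
W(v) = 0
B = -27 (B = -9*3 + 0 = -27 + 0 = -27)
B*((6*(-6))*u(6)) - 139 = -27*6*(-6)*(-1)/4 - 139 = -(-972)*(-1)/4 - 139 = -27*9 - 139 = -243 - 139 = -382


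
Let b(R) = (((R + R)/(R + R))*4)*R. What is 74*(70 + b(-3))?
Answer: 4292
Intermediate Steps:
b(R) = 4*R (b(R) = (((2*R)/((2*R)))*4)*R = (((2*R)*(1/(2*R)))*4)*R = (1*4)*R = 4*R)
74*(70 + b(-3)) = 74*(70 + 4*(-3)) = 74*(70 - 12) = 74*58 = 4292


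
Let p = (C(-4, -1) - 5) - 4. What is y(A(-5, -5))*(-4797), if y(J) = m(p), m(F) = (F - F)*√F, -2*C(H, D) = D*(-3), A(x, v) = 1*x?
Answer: 0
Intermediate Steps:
A(x, v) = x
C(H, D) = 3*D/2 (C(H, D) = -D*(-3)/2 = -(-3)*D/2 = 3*D/2)
p = -21/2 (p = ((3/2)*(-1) - 5) - 4 = (-3/2 - 5) - 4 = -13/2 - 4 = -21/2 ≈ -10.500)
m(F) = 0 (m(F) = 0*√F = 0)
y(J) = 0
y(A(-5, -5))*(-4797) = 0*(-4797) = 0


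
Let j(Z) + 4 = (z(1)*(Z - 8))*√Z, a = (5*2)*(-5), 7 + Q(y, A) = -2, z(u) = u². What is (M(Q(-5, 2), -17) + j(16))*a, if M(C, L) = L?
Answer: -550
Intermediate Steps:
Q(y, A) = -9 (Q(y, A) = -7 - 2 = -9)
a = -50 (a = 10*(-5) = -50)
j(Z) = -4 + √Z*(-8 + Z) (j(Z) = -4 + (1²*(Z - 8))*√Z = -4 + (1*(-8 + Z))*√Z = -4 + (-8 + Z)*√Z = -4 + √Z*(-8 + Z))
(M(Q(-5, 2), -17) + j(16))*a = (-17 + (-4 + 16^(3/2) - 8*√16))*(-50) = (-17 + (-4 + 64 - 8*4))*(-50) = (-17 + (-4 + 64 - 32))*(-50) = (-17 + 28)*(-50) = 11*(-50) = -550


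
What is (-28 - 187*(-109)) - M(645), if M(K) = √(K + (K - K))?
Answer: 20355 - √645 ≈ 20330.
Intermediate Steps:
M(K) = √K (M(K) = √(K + 0) = √K)
(-28 - 187*(-109)) - M(645) = (-28 - 187*(-109)) - √645 = (-28 + 20383) - √645 = 20355 - √645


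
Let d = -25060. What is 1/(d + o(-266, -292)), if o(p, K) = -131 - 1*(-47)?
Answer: -1/25144 ≈ -3.9771e-5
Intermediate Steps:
o(p, K) = -84 (o(p, K) = -131 + 47 = -84)
1/(d + o(-266, -292)) = 1/(-25060 - 84) = 1/(-25144) = -1/25144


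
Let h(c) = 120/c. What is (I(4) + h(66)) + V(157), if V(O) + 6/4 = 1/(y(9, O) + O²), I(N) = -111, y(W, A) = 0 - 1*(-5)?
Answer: -15008117/135597 ≈ -110.68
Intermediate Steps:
y(W, A) = 5 (y(W, A) = 0 + 5 = 5)
V(O) = -3/2 + 1/(5 + O²)
(I(4) + h(66)) + V(157) = (-111 + 120/66) + (-13 - 3*157²)/(2*(5 + 157²)) = (-111 + 120*(1/66)) + (-13 - 3*24649)/(2*(5 + 24649)) = (-111 + 20/11) + (½)*(-13 - 73947)/24654 = -1201/11 + (½)*(1/24654)*(-73960) = -1201/11 - 18490/12327 = -15008117/135597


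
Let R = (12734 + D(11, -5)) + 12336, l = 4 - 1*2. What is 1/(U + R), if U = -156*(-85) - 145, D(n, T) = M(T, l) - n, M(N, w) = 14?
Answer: 1/38188 ≈ 2.6186e-5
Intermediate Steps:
l = 2 (l = 4 - 2 = 2)
D(n, T) = 14 - n
U = 13115 (U = 13260 - 145 = 13115)
R = 25073 (R = (12734 + (14 - 1*11)) + 12336 = (12734 + (14 - 11)) + 12336 = (12734 + 3) + 12336 = 12737 + 12336 = 25073)
1/(U + R) = 1/(13115 + 25073) = 1/38188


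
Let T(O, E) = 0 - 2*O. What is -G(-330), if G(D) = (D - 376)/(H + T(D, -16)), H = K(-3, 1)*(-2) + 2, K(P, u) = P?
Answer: 353/334 ≈ 1.0569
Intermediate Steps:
T(O, E) = -2*O
H = 8 (H = -3*(-2) + 2 = 6 + 2 = 8)
G(D) = (-376 + D)/(8 - 2*D) (G(D) = (D - 376)/(8 - 2*D) = (-376 + D)/(8 - 2*D))
-G(-330) = -(376 - 1*(-330))/(2*(-4 - 330)) = -(376 + 330)/(2*(-334)) = -(-1)*706/(2*334) = -1*(-353/334) = 353/334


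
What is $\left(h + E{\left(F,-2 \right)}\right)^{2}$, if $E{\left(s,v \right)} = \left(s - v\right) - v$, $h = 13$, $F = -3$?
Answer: $196$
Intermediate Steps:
$E{\left(s,v \right)} = s - 2 v$
$\left(h + E{\left(F,-2 \right)}\right)^{2} = \left(13 - -1\right)^{2} = \left(13 + \left(-3 + 4\right)\right)^{2} = \left(13 + 1\right)^{2} = 14^{2} = 196$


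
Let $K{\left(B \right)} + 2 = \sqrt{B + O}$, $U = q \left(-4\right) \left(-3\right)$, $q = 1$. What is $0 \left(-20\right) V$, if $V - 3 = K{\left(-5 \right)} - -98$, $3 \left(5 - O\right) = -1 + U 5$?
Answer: $0$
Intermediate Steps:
$U = 12$ ($U = 1 \left(-4\right) \left(-3\right) = \left(-4\right) \left(-3\right) = 12$)
$O = - \frac{44}{3}$ ($O = 5 - \frac{-1 + 12 \cdot 5}{3} = 5 - \frac{-1 + 60}{3} = 5 - \frac{59}{3} = - \frac{44}{3} \approx -14.667$)
$K{\left(B \right)} = -2 + \sqrt{- \frac{44}{3} + B}$ ($K{\left(B \right)} = -2 + \sqrt{B - \frac{44}{3}} = -2 + \sqrt{- \frac{44}{3} + B}$)
$V = 99 + \frac{i \sqrt{177}}{3}$ ($V = 3 - \left(-96 - \frac{\sqrt{-132 + 9 \left(-5\right)}}{3}\right) = 3 + \left(\left(-2 + \frac{\sqrt{-132 - 45}}{3}\right) + 98\right) = 3 + \left(\left(-2 + \frac{\sqrt{-177}}{3}\right) + 98\right) = 3 + \left(\left(-2 + \frac{i \sqrt{177}}{3}\right) + 98\right) = 3 + \left(96 + \frac{i \sqrt{177}}{3}\right) = 99 + \frac{i \sqrt{177}}{3} \approx 99.0 + 4.4347 i$)
$0 \left(-20\right) V = 0 \left(-20\right) \left(99 + \frac{i \sqrt{177}}{3}\right) = 0 \left(99 + \frac{i \sqrt{177}}{3}\right) = 0$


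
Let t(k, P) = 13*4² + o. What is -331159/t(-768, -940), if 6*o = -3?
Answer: -662318/415 ≈ -1595.9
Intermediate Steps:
o = -½ (o = (⅙)*(-3) = -½ ≈ -0.50000)
t(k, P) = 415/2 (t(k, P) = 13*4² - ½ = 13*16 - ½ = 208 - ½ = 415/2)
-331159/t(-768, -940) = -331159/415/2 = -331159*2/415 = -662318/415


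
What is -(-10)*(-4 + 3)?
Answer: -10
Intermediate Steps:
-(-10)*(-4 + 3) = -(-10)*(-1) = -5*2 = -10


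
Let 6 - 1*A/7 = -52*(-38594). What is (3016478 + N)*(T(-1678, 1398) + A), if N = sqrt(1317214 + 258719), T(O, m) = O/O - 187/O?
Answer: -35553467740707573/839 - 23572834107*sqrt(1575933)/1678 ≈ -4.2394e+13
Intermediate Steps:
A = -14048174 (A = 42 - (-364)*(-38594) = 42 - 7*2006888 = 42 - 14048216 = -14048174)
T(O, m) = 1 - 187/O
N = sqrt(1575933) ≈ 1255.4
(3016478 + N)*(T(-1678, 1398) + A) = (3016478 + sqrt(1575933))*((-187 - 1678)/(-1678) - 14048174) = (3016478 + sqrt(1575933))*(-1/1678*(-1865) - 14048174) = (3016478 + sqrt(1575933))*(1865/1678 - 14048174) = (3016478 + sqrt(1575933))*(-23572834107/1678) = -35553467740707573/839 - 23572834107*sqrt(1575933)/1678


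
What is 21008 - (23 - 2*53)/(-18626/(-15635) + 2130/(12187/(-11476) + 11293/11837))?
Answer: 5001663663470111023/238083809248246 ≈ 21008.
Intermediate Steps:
21008 - (23 - 2*53)/(-18626/(-15635) + 2130/(12187/(-11476) + 11293/11837)) = 21008 - (23 - 106)/(-18626*(-1/15635) + 2130/(12187*(-1/11476) + 11293*(1/11837))) = 21008 - (-83)/(18626/15635 + 2130/(-12187/11476 + 11293/11837)) = 21008 - (-83)/(18626/15635 + 2130/(-771529/7149548)) = 21008 - (-83)/(18626/15635 + 2130*(-7149548/771529)) = 21008 - (-83)/(18626/15635 - 15228537240/771529) = 21008 - (-83)/(-238083809248246/12062855915) = 21008 - (-83)*(-12062855915)/238083809248246 = 21008 - 1*1001217040945/238083809248246 = 21008 - 1001217040945/238083809248246 = 5001663663470111023/238083809248246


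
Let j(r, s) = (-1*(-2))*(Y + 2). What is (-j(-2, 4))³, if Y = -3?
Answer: 8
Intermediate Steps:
j(r, s) = -2 (j(r, s) = (-1*(-2))*(-3 + 2) = 2*(-1) = -2)
(-j(-2, 4))³ = (-1*(-2))³ = 2³ = 8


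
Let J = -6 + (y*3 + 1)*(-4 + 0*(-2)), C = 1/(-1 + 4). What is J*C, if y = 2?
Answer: -34/3 ≈ -11.333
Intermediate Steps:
C = ⅓ (C = 1/3 = ⅓ ≈ 0.33333)
J = -34 (J = -6 + (2*3 + 1)*(-4 + 0*(-2)) = -6 + (6 + 1)*(-4 + 0) = -6 + 7*(-4) = -6 - 28 = -34)
J*C = -34*⅓ = -34/3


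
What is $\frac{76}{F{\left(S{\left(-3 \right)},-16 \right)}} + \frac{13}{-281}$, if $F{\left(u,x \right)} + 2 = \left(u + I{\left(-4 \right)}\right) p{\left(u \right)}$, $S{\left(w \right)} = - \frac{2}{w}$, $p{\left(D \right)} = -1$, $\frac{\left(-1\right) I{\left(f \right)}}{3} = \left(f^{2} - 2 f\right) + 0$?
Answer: $\frac{15341}{14612} \approx 1.0499$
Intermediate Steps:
$I{\left(f \right)} = - 3 f^{2} + 6 f$ ($I{\left(f \right)} = - 3 \left(\left(f^{2} - 2 f\right) + 0\right) = - 3 \left(f^{2} - 2 f\right) = - 3 f^{2} + 6 f$)
$F{\left(u,x \right)} = 70 - u$ ($F{\left(u,x \right)} = -2 + \left(u + 3 \left(-4\right) \left(2 - -4\right)\right) \left(-1\right) = -2 + \left(u + 3 \left(-4\right) \left(2 + 4\right)\right) \left(-1\right) = -2 + \left(u + 3 \left(-4\right) 6\right) \left(-1\right) = -2 + \left(u - 72\right) \left(-1\right) = -2 + \left(-72 + u\right) \left(-1\right) = -2 - \left(-72 + u\right) = 70 - u$)
$\frac{76}{F{\left(S{\left(-3 \right)},-16 \right)}} + \frac{13}{-281} = \frac{76}{70 - - \frac{2}{-3}} + \frac{13}{-281} = \frac{76}{70 - \left(-2\right) \left(- \frac{1}{3}\right)} + 13 \left(- \frac{1}{281}\right) = \frac{76}{70 - \frac{2}{3}} - \frac{13}{281} = \frac{76}{\frac{208}{3}} - \frac{13}{281} = 76 \cdot \frac{3}{208} - \frac{13}{281} = \frac{57}{52} - \frac{13}{281} = \frac{15341}{14612}$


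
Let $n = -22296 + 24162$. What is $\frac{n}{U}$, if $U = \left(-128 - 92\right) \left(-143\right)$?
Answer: $\frac{933}{15730} \approx 0.059313$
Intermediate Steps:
$n = 1866$
$U = 31460$ ($U = \left(-220\right) \left(-143\right) = 31460$)
$\frac{n}{U} = \frac{1866}{31460} = 1866 \cdot \frac{1}{31460} = \frac{933}{15730}$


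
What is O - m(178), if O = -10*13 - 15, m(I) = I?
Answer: -323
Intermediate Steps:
O = -145 (O = -130 - 15 = -145)
O - m(178) = -145 - 1*178 = -145 - 178 = -323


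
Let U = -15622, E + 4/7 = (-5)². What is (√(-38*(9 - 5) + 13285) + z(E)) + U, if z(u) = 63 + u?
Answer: -108742/7 + √13133 ≈ -15420.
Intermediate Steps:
E = 171/7 (E = -4/7 + (-5)² = -4/7 + 25 = 171/7 ≈ 24.429)
(√(-38*(9 - 5) + 13285) + z(E)) + U = (√(-38*(9 - 5) + 13285) + (63 + 171/7)) - 15622 = (√(-38*4 + 13285) + 612/7) - 15622 = (√(-152 + 13285) + 612/7) - 15622 = (√13133 + 612/7) - 15622 = (612/7 + √13133) - 15622 = -108742/7 + √13133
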